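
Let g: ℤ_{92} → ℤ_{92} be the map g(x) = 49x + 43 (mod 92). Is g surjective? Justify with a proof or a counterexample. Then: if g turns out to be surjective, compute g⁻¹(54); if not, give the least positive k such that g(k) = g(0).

By definition, surjectivity means every element of the codomain has a preimage under g.
Since gcd(49, 92) = 1, 49 is invertible modulo 92. Euclid's algorithm: 92 = 1·49 + 43, 49 = 1·43 + 6, 43 = 7·6 + 1; back-substituting gives 1 = 77·49 − 41·92, so 49⁻¹ ≡ 77 (mod 92).
For any y ∈ ℤ_{92}, x = 77(y − 43) mod 92 satisfies g(x) = 49·77(y − 43) + 43 ≡ y (since 49·77 ≡ 1 mod 92). So every y has a preimage.
Thus g is surjective.
Since g is surjective, we compute g⁻¹(54): solve 49x + 43 ≡ 54 (mod 92), i.e. 49x ≡ 11 (mod 92).
Multiplying by 49⁻¹ = 77 gives x ≡ 77·11 = 847 = 9·92 + 19 ≡ 19 (mod 92).
Check: g(19) = 49·19 + 43 = 974 = 10·92 + 54 ≡ 54 (mod 92).

19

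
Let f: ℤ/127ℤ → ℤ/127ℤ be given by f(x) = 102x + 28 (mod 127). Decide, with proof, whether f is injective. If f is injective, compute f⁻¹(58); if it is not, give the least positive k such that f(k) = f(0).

75

If f(s) = f(t), then 102s ≡ 102t (mod 127). Because gcd(102, 127) = 1, we may cancel 102 to get s ≡ t (mod 127).
Therefore f is injective.
We now compute 102⁻¹ mod 127 explicitly. Euclid's algorithm: 127 = 1·102 + 25, 102 = 4·25 + 2, 25 = 12·2 + 1; back-substituting gives 1 = 66·102 − 53·127, so 102⁻¹ ≡ 66 (mod 127).
Since f is injective, we compute f⁻¹(58): solve 102x + 28 ≡ 58 (mod 127), i.e. 102x ≡ 30 (mod 127).
Multiplying by 102⁻¹ = 66 gives x ≡ 66·30 = 1980 = 15·127 + 75 ≡ 75 (mod 127).
Check: f(75) = 102·75 + 28 = 7678 = 60·127 + 58 ≡ 58 (mod 127).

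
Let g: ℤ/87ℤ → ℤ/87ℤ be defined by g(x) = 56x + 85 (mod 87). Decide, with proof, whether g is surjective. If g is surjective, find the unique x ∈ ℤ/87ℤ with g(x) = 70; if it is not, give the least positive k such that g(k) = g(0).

51

Recall that g is surjective if every y in the codomain equals g(x) for some x in the domain.
Since gcd(56, 87) = 1, 56 is invertible modulo 87. Euclid's algorithm: 87 = 1·56 + 31, 56 = 1·31 + 25, 31 = 1·25 + 6, 25 = 4·6 + 1; back-substituting gives 1 = 14·56 − 9·87, so 56⁻¹ ≡ 14 (mod 87).
Then y ↦ 14(y − 85) is a two-sided inverse to g, so every y ∈ ℤ/87ℤ has a preimage.
Thus g is surjective.
Since g is surjective, we find g⁻¹(70): we need 56x ≡ 70 − 85 ≡ 72 (mod 87). Using 56⁻¹ = 14: x ≡ 14·72 = 1008 = 11·87 + 51, so x = 51.
Check: g(51) = 56·51 + 85 = 2941 = 33·87 + 70 ≡ 70 (mod 87).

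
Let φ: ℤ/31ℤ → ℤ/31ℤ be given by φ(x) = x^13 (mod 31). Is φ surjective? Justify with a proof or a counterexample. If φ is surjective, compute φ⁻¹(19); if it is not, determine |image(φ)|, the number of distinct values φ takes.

7

Since 31 is prime, the nonzero elements of ℤ/31ℤ form a cyclic group of order 30.
As gcd(13, 30) = 1, raising to the 13th power is a bijection on this group: if s^13 ≡ t^13 then (st^{−1})^13 = 1, and the only element of order dividing gcd(13, 30) = 1 is 1, so s = t.
With φ(0) = 0 this makes φ injective on all of ℤ/31ℤ, hence bijective (finite equal-size domain and codomain). In particular φ is surjective.
Since φ is surjective, we find the preimage of 19. The inverse of x ↦ x^13 on (ℤ/31ℤ)^× is x ↦ x^7, because 13·7 = 91 = 3·30 + 1 ≡ 1 (mod 30) and x^{30} = 1 for x ≠ 0 (Fermat). So φ⁻¹(19) = 19^7 mod 31.
Repeated squaring mod 31: 19^1 ≡ 19, 19^2 ≡ 19² = 361 ≡ 20, 19^4 ≡ 20² = 400 ≡ 28. Since 7 = 4 + 2 + 1, 19^7 ≡ 28·20·19: 28·20 = 560 ≡ 2, then 2·19 = 38 ≡ 7. So 19^7 ≡ 7 (mod 31).
Hence φ⁻¹(19) = 7.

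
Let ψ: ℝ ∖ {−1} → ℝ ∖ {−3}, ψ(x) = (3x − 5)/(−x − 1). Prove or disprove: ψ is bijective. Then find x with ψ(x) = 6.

Suppose ψ(x_1) = ψ(x_2). Cross-multiplying: (3x_1 − 5)(−x_2 − 1) = (3x_2 − 5)(−x_1 − 1).
Expanding both sides and cancelling the symmetric terms leaves −8·(x_1 − x_2) = 0. Since −8 ≠ 0, x_1 = x_2. Thus ψ is injective.
For any y ≠ −3, solving y(−x − 1) = 3x − 5 for x gives a well-defined x ≠ −1. So ψ is surjective.
So ψ is bijective.
Solving ψ(x) = 6: cross-multiplying gives 3x − 5 = 6(−x − 1), which rearranges to 9x = −1, so x = −1/9.

-1/9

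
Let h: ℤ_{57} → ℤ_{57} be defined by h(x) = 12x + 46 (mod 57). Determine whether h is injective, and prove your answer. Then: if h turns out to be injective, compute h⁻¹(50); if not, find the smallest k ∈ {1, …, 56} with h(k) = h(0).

19

We have gcd(12, 57) = 3 > 1. Taking a = 0 and b = 19: h(0) = 46 and h(19) = 12·19 + 46 = 274 ≡ 46 (mod 57).
So h(0) = h(19) while 0 ≠ 19, thus h is not injective.
Since h is not injective, we find the least positive k with h(k) = h(0): this means 12k ≡ 0 (mod 57), i.e. 57 ∣ 12k. Since gcd(12, 57) = 3, dividing through by 3 this holds exactly when 19 ∣ 4k, and as gcd(4, 19) = 1, exactly when 19 ∣ k.
The smallest positive such k is 19.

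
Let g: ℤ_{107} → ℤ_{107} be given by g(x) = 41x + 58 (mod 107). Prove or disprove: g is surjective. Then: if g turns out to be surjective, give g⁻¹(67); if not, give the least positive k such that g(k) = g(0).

Since gcd(41, 107) = 1, 41 is invertible modulo 107. Euclid's algorithm: 107 = 2·41 + 25, 41 = 1·25 + 16, 25 = 1·16 + 9, 16 = 1·9 + 7, 9 = 1·7 + 2, 7 = 3·2 + 1; back-substituting gives 1 = 47·41 − 18·107, so 41⁻¹ ≡ 47 (mod 107).
For any y ∈ ℤ_{107}, x = 47(y − 58) mod 107 satisfies g(x) = 41·47(y − 58) + 58 ≡ y (since 41·47 ≡ 1 mod 107). So every y has a preimage.
Hence g is surjective.
Since g is surjective, we compute g⁻¹(67): solve 41x + 58 ≡ 67 (mod 107), i.e. 41x ≡ 9 (mod 107).
Multiplying by 41⁻¹ = 47 gives x ≡ 47·9 = 423 = 3·107 + 102 ≡ 102 (mod 107).
Check: g(102) = 41·102 + 58 = 4240 = 39·107 + 67 ≡ 67 (mod 107).

102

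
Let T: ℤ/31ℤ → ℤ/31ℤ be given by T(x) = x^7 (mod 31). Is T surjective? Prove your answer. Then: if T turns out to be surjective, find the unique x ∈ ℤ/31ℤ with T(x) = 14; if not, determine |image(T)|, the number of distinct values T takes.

28

Since 31 is prime, the nonzero elements of ℤ/31ℤ form a cyclic group of order 30.
As gcd(7, 30) = 1, raising to the 7th power is a bijection on this group: if s^7 ≡ t^7 then (st^{−1})^7 = 1, and the only element of order dividing gcd(7, 30) = 1 is 1, so s = t.
With T(0) = 0 this makes T injective on all of ℤ/31ℤ, hence bijective (finite equal-size domain and codomain). In particular T is surjective.
Since T is surjective, we find the preimage of 14. The inverse of x ↦ x^7 on (ℤ/31ℤ)^× is x ↦ x^13, because 7·13 = 91 = 3·30 + 1 ≡ 1 (mod 30) and x^{30} = 1 for x ≠ 0 (Fermat). So T⁻¹(14) = 14^13 mod 31.
Repeated squaring mod 31: 14^1 ≡ 14, 14^2 ≡ 14² = 196 ≡ 10, 14^4 ≡ 10² = 100 ≡ 7, 14^8 ≡ 7² = 49 ≡ 18. Since 13 = 8 + 4 + 1, 14^13 ≡ 18·7·14: 18·7 = 126 ≡ 2, then 2·14 = 28. So 14^13 ≡ 28 (mod 31).
Hence T⁻¹(14) = 28.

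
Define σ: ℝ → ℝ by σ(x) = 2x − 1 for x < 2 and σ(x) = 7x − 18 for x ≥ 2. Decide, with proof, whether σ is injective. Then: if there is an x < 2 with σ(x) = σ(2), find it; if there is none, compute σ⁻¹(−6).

-3/2

Both pieces are strictly increasing (slopes 2 and 7), so each is injective on its own interval.
The left piece maps (−∞, 2) onto (−∞, 3); the right piece maps [2, ∞) onto [−4, ∞).
These images overlap. In particular σ(2) = −4 (right piece), and solving 2x − 1 = −4 on the left piece gives x = −3/2 < 2.
So σ(−3/2) = σ(2) with −3/2 ≠ 2, and σ is not injective. This x = −3/2 is the requested value below 2.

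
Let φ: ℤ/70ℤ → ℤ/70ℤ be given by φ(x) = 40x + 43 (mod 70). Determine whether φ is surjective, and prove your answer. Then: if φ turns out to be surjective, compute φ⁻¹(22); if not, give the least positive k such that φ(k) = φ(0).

7

Recall: φ is surjective if every y in the codomain equals φ(x) for some x in the domain.
Since gcd(40, 70) = 10, we have 40x ≡ 0 (mod 10) for all x, so φ(x) ≡ 3 (mod 10).
But 0 ≢ 3 (mod 10), so 0 ∈ ℤ/70ℤ has no preimage. Therefore φ is not surjective.
Since φ is not surjective, we find the least positive k with φ(k) = φ(0): this means 40k ≡ 0 (mod 70), i.e. 70 ∣ 40k. Since gcd(40, 70) = 10, dividing through by 10 this holds exactly when 7 ∣ 4k, and as gcd(4, 7) = 1, exactly when 7 ∣ k.
The smallest positive such k is 7.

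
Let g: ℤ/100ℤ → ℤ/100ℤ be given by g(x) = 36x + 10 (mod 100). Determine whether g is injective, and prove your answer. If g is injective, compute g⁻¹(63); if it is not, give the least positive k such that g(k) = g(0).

We have gcd(36, 100) = 4 > 1. Taking a = 0 and b = 25: g(0) = 10 and g(25) = 36·25 + 10 = 910 ≡ 10 (mod 100).
So g(0) = g(25) while 0 ≠ 25, hence g is not injective.
Since g is not injective, we find the least positive k with g(k) = g(0): this means 36k ≡ 0 (mod 100), i.e. 100 ∣ 36k. Since gcd(36, 100) = 4, dividing through by 4 this holds exactly when 25 ∣ 9k, and as gcd(9, 25) = 1, exactly when 25 ∣ k.
The smallest positive such k is 25.

25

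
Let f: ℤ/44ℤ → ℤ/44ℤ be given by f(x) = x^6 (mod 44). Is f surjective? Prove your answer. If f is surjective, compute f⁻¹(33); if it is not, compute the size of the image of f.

f(10): Repeated squaring mod 44: 10^1 ≡ 10, 10^2 ≡ 10² = 100 ≡ 12, 10^4 ≡ 12² = 144 ≡ 12. Since 6 = 4 + 2, 10^6 ≡ 12·12: 12·12 = 144 ≡ 12. So 10^6 ≡ 12 (mod 44).
f(12): Repeated squaring mod 44: 12^1 ≡ 12, 12^2 ≡ 12² = 144 ≡ 12, 12^4 ≡ 12² = 144 ≡ 12. Since 6 = 4 + 2, 12^6 ≡ 12·12: 12·12 = 144 ≡ 12. So 12^6 ≡ 12 (mod 44).
So f(10) = f(12) = 12 while 10 ≠ 12, therefore f is not injective.
A non-injective map from the 44-element set ℤ/44ℤ to itself takes at most 43 distinct values, so it cannot be surjective. Therefore f is not surjective.
Since f is not surjective, we determine |image(f)|. Computing x^6 mod 44 for each x (by repeated squaring, reducing mod 44 at every step), the values f(0), f(1), …, f(43) are: 0, 1, 20, 25, 4, 5, 16, 37, 36, 9, 12, 33, 12, 9, 36, 37, 16, 5, 4, 25, 20, 1, 0, 1, 20, 25, 4, 5, 16, 37, 36, 9, 12, 33, 12, 9, 36, 37, 16, 5, 4, 25, 20, 1.
The distinct values are {0, 1, 4, 5, 9, 12, 16, 20, 25, 33, 36, 37}; there are 12 of them.

12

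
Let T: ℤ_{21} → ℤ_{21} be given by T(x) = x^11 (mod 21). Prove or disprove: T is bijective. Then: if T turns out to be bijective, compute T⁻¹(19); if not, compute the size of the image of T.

10

Computing x^11 mod 21 for each x (by repeated squaring, reducing mod 21 at every step), the values T(0), T(1), …, T(20) are: 0, 1, 11, 12, 16, 17, 6, 7, 8, 18, 19, 2, 3, 13, 14, 15, 4, 5, 9, 10, 20.
Every element of ℤ_{21} appears exactly once in this list, so T is a bijection, and in particular bijective.
Since T is bijective, we read off the preimage of 19 from the same table: T(10) = 19, so T⁻¹(19) = 10.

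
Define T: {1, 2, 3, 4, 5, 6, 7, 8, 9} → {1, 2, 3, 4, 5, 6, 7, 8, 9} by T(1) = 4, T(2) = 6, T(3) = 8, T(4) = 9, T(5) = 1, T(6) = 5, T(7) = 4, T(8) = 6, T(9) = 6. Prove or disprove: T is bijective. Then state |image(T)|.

T(1) = 4 = T(7) with 1 ≠ 7, so T is not injective, hence not bijective.
The image of T is {1, 4, 5, 6, 8, 9}, which has 6 elements.

6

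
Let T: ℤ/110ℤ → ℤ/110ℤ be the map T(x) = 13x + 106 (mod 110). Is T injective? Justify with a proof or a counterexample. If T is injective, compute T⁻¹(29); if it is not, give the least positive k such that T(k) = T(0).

Suppose T(a) = T(b) in ℤ/110ℤ. Then 13a + 106 ≡ 13b + 106 (mod 110), thus 13(a − b) ≡ 0 (mod 110).
Since gcd(13, 110) = 1, 13 is invertible modulo 110, hence a − b ≡ 0 (mod 110), i.e. a = b.
Therefore T is injective.
We now compute 13⁻¹ mod 110 explicitly. Euclid's algorithm: 110 = 8·13 + 6, 13 = 2·6 + 1; back-substituting gives 1 = 17·13 − 2·110, so 13⁻¹ ≡ 17 (mod 110).
Since T is injective, we find T⁻¹(29): we need 13x ≡ 29 − 106 ≡ 33 (mod 110). Using 13⁻¹ = 17: x ≡ 17·33 = 561 = 5·110 + 11, so x = 11.
Check: T(11) = 13·11 + 106 = 249 = 2·110 + 29 ≡ 29 (mod 110).

11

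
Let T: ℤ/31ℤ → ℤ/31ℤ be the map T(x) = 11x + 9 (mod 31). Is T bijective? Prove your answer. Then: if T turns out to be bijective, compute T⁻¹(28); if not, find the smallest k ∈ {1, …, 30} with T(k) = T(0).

Recall that T is injective if T(s) = T(t) implies s = t.
If T(s) = T(t), then 11s ≡ 11t (mod 31). Because gcd(11, 31) = 1, we may cancel 11 to get s ≡ t (mod 31).
We now compute 11⁻¹ mod 31 explicitly. Euclid's algorithm: 31 = 2·11 + 9, 11 = 1·9 + 2, 9 = 4·2 + 1; back-substituting gives 1 = 17·11 − 6·31, so 11⁻¹ ≡ 17 (mod 31).
Then y ↦ 17(y − 9) is a two-sided inverse to T, so every y ∈ ℤ/31ℤ has a preimage.
Hence T is bijective.
Since T is bijective, we compute T⁻¹(28): solve 11x + 9 ≡ 28 (mod 31), i.e. 11x ≡ 19 (mod 31).
Multiplying by 11⁻¹ = 17 gives x ≡ 17·19 = 323 = 10·31 + 13 ≡ 13 (mod 31).
Check: T(13) = 11·13 + 9 = 152 = 4·31 + 28 ≡ 28 (mod 31).

13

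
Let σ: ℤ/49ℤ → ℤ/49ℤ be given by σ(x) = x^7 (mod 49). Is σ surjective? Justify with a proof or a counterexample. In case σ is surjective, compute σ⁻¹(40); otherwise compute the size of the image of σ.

7

σ(0) = 0^7 = 0.
σ(7): Repeated squaring mod 49: 7^1 ≡ 7, 7^2 ≡ 7² = 49 ≡ 0, 7^4 ≡ 0² = 0. Since 7 = 4 + 2 + 1, 7^7 ≡ 0·0·7: 0·0 = 0, then 0·7 = 0. So 7^7 ≡ 0 (mod 49).
So σ(0) = σ(7) = 0 while 0 ≠ 7, therefore σ is not injective.
A non-injective map from the 49-element set ℤ/49ℤ to itself takes at most 48 distinct values, so it cannot be surjective. Hence σ is not surjective.
Since σ is not surjective, we determine |image(σ)|. Computing x^7 mod 49 for each x (by repeated squaring, reducing mod 49 at every step), the values σ(0), σ(1), …, σ(48) are: 0, 1, 30, 31, 18, 19, 48, 0, 1, 30, 31, 18, 19, 48, 0, 1, 30, 31, 18, 19, 48, 0, 1, 30, 31, 18, 19, 48, 0, 1, 30, 31, 18, 19, 48, 0, 1, 30, 31, 18, 19, 48, 0, 1, 30, 31, 18, 19, 48.
The distinct values are {0, 1, 18, 19, 30, 31, 48}; there are 7 of them.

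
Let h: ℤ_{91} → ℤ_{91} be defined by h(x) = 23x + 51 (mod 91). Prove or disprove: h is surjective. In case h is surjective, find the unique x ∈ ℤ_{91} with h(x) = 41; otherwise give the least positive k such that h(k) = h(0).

51

Since gcd(23, 91) = 1, 23 is invertible modulo 91. Euclid's algorithm: 91 = 3·23 + 22, 23 = 1·22 + 1; back-substituting gives 1 = 4·23 − 1·91, so 23⁻¹ ≡ 4 (mod 91).
Then y ↦ 4(y − 51) is a two-sided inverse to h, so every y ∈ ℤ_{91} has a preimage.
Thus h is surjective.
Since h is surjective, we compute h⁻¹(41): solve 23x + 51 ≡ 41 (mod 91), i.e. 23x ≡ 81 (mod 91).
Multiplying by 23⁻¹ = 4 gives x ≡ 4·81 = 324 = 3·91 + 51 ≡ 51 (mod 91).
Check: h(51) = 23·51 + 51 = 1224 = 13·91 + 41 ≡ 41 (mod 91).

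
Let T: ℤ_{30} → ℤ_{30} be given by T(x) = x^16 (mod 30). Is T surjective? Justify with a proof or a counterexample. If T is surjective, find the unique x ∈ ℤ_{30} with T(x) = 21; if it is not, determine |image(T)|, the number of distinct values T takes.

8

T(2): Repeated squaring mod 30: 2^1 ≡ 2, 2^2 ≡ 2² = 4, 2^4 ≡ 4² = 16, 2^8 ≡ 16² = 256 ≡ 16, 2^16 ≡ 16² = 256 ≡ 16. So 2^16 ≡ 16 (mod 30).
T(4): Repeated squaring mod 30: 4^1 ≡ 4, 4^2 ≡ 4² = 16, 4^4 ≡ 16² = 256 ≡ 16, 4^8 ≡ 16² = 256 ≡ 16, 4^16 ≡ 16² = 256 ≡ 16. So 4^16 ≡ 16 (mod 30).
So T(2) = T(4) = 16 while 2 ≠ 4, therefore T is not injective.
A non-injective map from the 30-element set ℤ_{30} to itself takes at most 29 distinct values, so it cannot be surjective. Hence T is not surjective.
Since T is not surjective, we determine |image(T)|. Computing x^16 mod 30 for each x (by repeated squaring, reducing mod 30 at every step), the values T(0), T(1), …, T(29) are: 0, 1, 16, 21, 16, 25, 6, 1, 16, 21, 10, 1, 6, 1, 16, 15, 16, 1, 6, 1, 10, 21, 16, 1, 6, 25, 16, 21, 16, 1.
The distinct values are {0, 1, 6, 10, 15, 16, 21, 25}; there are 8 of them.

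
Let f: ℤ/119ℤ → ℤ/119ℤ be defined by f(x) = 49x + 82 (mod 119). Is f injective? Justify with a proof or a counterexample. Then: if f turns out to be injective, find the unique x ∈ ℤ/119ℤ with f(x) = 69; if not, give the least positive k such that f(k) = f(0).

We have gcd(49, 119) = 7 > 1. Taking a = 0 and b = 17: f(0) = 82 and f(17) = 49·17 + 82 = 915 ≡ 82 (mod 119).
So f(0) = f(17) while 0 ≠ 17, thus f is not injective.
Since f is not injective, we find the least positive k with f(k) = f(0): this means 49k ≡ 0 (mod 119), i.e. 119 ∣ 49k. Since gcd(49, 119) = 7, dividing through by 7 this holds exactly when 17 ∣ 7k, and as gcd(7, 17) = 1, exactly when 17 ∣ k.
The smallest positive such k is 17.

17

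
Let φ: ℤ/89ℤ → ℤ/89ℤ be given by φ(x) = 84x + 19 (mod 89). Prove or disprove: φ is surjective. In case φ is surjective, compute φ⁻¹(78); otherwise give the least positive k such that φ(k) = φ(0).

Since gcd(84, 89) = 1, 84 is invertible modulo 89. Euclid's algorithm: 89 = 1·84 + 5, 84 = 16·5 + 4, 5 = 1·4 + 1; back-substituting gives 1 = 71·84 − 67·89, so 84⁻¹ ≡ 71 (mod 89).
Then y ↦ 71(y − 19) is a two-sided inverse to φ, so every y ∈ ℤ/89ℤ has a preimage.
Hence φ is surjective.
Since φ is surjective, we find φ⁻¹(78): we need 84x ≡ 78 − 19 ≡ 59 (mod 89). Using 84⁻¹ = 71: x ≡ 71·59 = 4189 = 47·89 + 6, so x = 6.
Check: φ(6) = 84·6 + 19 = 523 = 5·89 + 78 ≡ 78 (mod 89).

6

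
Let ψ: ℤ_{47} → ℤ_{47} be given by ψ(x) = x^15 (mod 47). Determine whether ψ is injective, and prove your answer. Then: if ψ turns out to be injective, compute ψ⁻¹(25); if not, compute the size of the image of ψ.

9

Since 47 is prime, the nonzero elements of ℤ_{47} form a cyclic group of order 46.
As gcd(15, 46) = 1, raising to the 15th power is a bijection on this group: if u^15 ≡ v^15 then (uv^{−1})^15 = 1, and the only element of order dividing gcd(15, 46) = 1 is 1, so u = v.
With ψ(0) = 0 this makes ψ injective on all of ℤ_{47}, hence bijective (finite equal-size domain and codomain). In particular ψ is injective.
Since ψ is injective, we find the preimage of 25. The inverse of x ↦ x^15 on (ℤ_{47})^× is x ↦ x^43, because 15·43 = 645 = 14·46 + 1 ≡ 1 (mod 46) and x^{46} = 1 for x ≠ 0 (Fermat). So ψ⁻¹(25) = 25^43 mod 47.
Repeated squaring mod 47: 25^1 ≡ 25, 25^2 ≡ 25² = 625 ≡ 14, 25^4 ≡ 14² = 196 ≡ 8, 25^8 ≡ 8² = 64 ≡ 17, 25^16 ≡ 17² = 289 ≡ 7, 25^32 ≡ 7² = 49 ≡ 2. Since 43 = 32 + 8 + 2 + 1, 25^43 ≡ 2·17·14·25: 2·17 = 34, then 34·14 = 476 ≡ 6, then 6·25 = 150 ≡ 9. So 25^43 ≡ 9 (mod 47).
Hence ψ⁻¹(25) = 9.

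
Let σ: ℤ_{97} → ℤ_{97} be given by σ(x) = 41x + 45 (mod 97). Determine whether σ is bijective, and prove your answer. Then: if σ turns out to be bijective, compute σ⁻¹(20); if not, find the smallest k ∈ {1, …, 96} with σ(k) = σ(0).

68

Recall that injectivity means: for all s, t in the domain, σ(s) = σ(t) implies s = t.
If σ(s) = σ(t), then 41s ≡ 41t (mod 97). Because gcd(41, 97) = 1, we may cancel 41 to get s ≡ t (mod 97).
We now compute 41⁻¹ mod 97 explicitly. Euclid's algorithm: 97 = 2·41 + 15, 41 = 2·15 + 11, 15 = 1·11 + 4, 11 = 2·4 + 3, 4 = 1·3 + 1; back-substituting gives 1 = 71·41 − 30·97, so 41⁻¹ ≡ 71 (mod 97).
Then y ↦ 71(y − 45) is a two-sided inverse to σ, so every y ∈ ℤ_{97} has a preimage.
So σ is bijective.
Since σ is bijective, we compute σ⁻¹(20): solve 41x + 45 ≡ 20 (mod 97), i.e. 41x ≡ 72 (mod 97).
Multiplying by 41⁻¹ = 71 gives x ≡ 71·72 = 5112 = 52·97 + 68 ≡ 68 (mod 97).
Check: σ(68) = 41·68 + 45 = 2833 = 29·97 + 20 ≡ 20 (mod 97).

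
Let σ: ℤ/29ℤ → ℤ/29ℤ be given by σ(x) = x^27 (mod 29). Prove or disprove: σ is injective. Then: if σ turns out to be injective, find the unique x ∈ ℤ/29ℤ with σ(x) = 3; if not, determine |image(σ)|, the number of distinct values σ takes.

Since 29 is prime, the nonzero elements of ℤ/29ℤ form a cyclic group of order 28.
As gcd(27, 28) = 1, raising to the 27th power is a bijection on this group: if a^27 ≡ b^27 then (ab^{−1})^27 = 1, and the only element of order dividing gcd(27, 28) = 1 is 1, so a = b.
With σ(0) = 0 this makes σ injective on all of ℤ/29ℤ, hence bijective (finite equal-size domain and codomain). In particular σ is injective.
Since σ is injective, we find the preimage of 3. The inverse of x ↦ x^27 on (ℤ/29ℤ)^× is x ↦ x^27, because 27·27 = 729 = 26·28 + 1 ≡ 1 (mod 28) and x^{28} = 1 for x ≠ 0 (Fermat). So σ⁻¹(3) = 3^27 mod 29.
Repeated squaring mod 29: 3^1 ≡ 3, 3^2 ≡ 3² = 9, 3^4 ≡ 9² = 81 ≡ 23, 3^8 ≡ 23² = 529 ≡ 7, 3^16 ≡ 7² = 49 ≡ 20. Since 27 = 16 + 8 + 2 + 1, 3^27 ≡ 20·7·9·3: 20·7 = 140 ≡ 24, then 24·9 = 216 ≡ 13, then 13·3 = 39 ≡ 10. So 3^27 ≡ 10 (mod 29).
Hence σ⁻¹(3) = 10.

10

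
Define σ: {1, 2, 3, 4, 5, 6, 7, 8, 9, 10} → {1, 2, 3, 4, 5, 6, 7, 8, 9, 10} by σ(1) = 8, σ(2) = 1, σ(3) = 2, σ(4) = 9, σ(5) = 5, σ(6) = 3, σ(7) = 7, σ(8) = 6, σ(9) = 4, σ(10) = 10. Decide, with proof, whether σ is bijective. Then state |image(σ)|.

10

The values 8, 1, 2, 9, 5, 3, 7, 6, 4, 10 are a permutation of {1, 2, 3, 4, 5, 6, 7, 8, 9, 10}: each element appears exactly once.
So σ is injective and surjective, hence bijective.
The image of σ is {1, 2, 3, 4, 5, 6, 7, 8, 9, 10}, which has 10 elements.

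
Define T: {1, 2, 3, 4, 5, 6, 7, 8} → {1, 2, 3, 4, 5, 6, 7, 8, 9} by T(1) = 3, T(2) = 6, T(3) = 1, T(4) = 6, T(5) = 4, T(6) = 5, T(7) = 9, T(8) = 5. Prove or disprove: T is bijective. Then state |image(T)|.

6

T(2) = 6 = T(4) with 2 ≠ 4, so T is not injective, hence not bijective.
The image of T is {1, 3, 4, 5, 6, 9}, which has 6 elements.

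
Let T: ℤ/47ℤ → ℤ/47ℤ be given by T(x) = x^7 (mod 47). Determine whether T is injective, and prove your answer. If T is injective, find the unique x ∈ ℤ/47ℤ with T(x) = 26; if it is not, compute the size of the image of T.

Since 47 is prime, the nonzero elements of ℤ/47ℤ form a cyclic group of order 46.
As gcd(7, 46) = 1, raising to the 7th power is a bijection on this group: if s^7 ≡ t^7 then (st^{−1})^7 = 1, and the only element of order dividing gcd(7, 46) = 1 is 1, so s = t.
With T(0) = 0 this makes T injective on all of ℤ/47ℤ, hence bijective (finite equal-size domain and codomain). In particular T is injective.
Since T is injective, we find the preimage of 26. The inverse of x ↦ x^7 on (ℤ/47ℤ)^× is x ↦ x^33, because 7·33 = 231 = 5·46 + 1 ≡ 1 (mod 46) and x^{46} = 1 for x ≠ 0 (Fermat). So T⁻¹(26) = 26^33 mod 47.
Repeated squaring mod 47: 26^1 ≡ 26, 26^2 ≡ 26² = 676 ≡ 18, 26^4 ≡ 18² = 324 ≡ 42, 26^8 ≡ 42² = 1764 ≡ 25, 26^16 ≡ 25² = 625 ≡ 14, 26^32 ≡ 14² = 196 ≡ 8. Since 33 = 32 + 1, 26^33 ≡ 8·26: 8·26 = 208 ≡ 20. So 26^33 ≡ 20 (mod 47).
Hence T⁻¹(26) = 20.

20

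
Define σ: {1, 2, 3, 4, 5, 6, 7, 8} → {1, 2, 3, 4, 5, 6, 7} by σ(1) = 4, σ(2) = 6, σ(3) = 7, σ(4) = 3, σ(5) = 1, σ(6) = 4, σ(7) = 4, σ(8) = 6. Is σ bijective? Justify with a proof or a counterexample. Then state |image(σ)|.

5

σ(1) = 4 = σ(6) with 1 ≠ 6, so σ is not injective, hence not bijective.
The image of σ is {1, 3, 4, 6, 7}, which has 5 elements.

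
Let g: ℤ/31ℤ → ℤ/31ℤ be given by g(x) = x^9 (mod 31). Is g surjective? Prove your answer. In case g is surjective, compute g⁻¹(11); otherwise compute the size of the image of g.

11

g(1) = 1^9 = 1.
g(5): Repeated squaring mod 31: 5^1 ≡ 5, 5^2 ≡ 5² = 25, 5^4 ≡ 25² = 625 ≡ 5, 5^8 ≡ 5² = 25. Since 9 = 8 + 1, 5^9 ≡ 25·5: 25·5 = 125 ≡ 1. So 5^9 ≡ 1 (mod 31).
So g(1) = g(5) = 1 while 1 ≠ 5, hence g is not injective.
A non-injective map from the 31-element set ℤ/31ℤ to itself takes at most 30 distinct values, so it cannot be surjective. So g is not surjective.
Since g is not surjective, we determine |image(g)|. Computing x^9 mod 31 for each x (by repeated squaring, reducing mod 31 at every step), the values g(0), g(1), …, g(30) are: 0, 1, 16, 29, 8, 1, 30, 8, 4, 4, 16, 23, 15, 29, 4, 29, 2, 27, 2, 16, 8, 15, 27, 27, 23, 1, 30, 23, 2, 15, 30.
The distinct values are {0, 1, 2, 4, 8, 15, 16, 23, 27, 29, 30}; there are 11 of them.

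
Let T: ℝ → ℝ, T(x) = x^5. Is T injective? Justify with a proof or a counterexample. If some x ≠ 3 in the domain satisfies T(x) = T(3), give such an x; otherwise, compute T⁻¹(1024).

On ℝ, x ↦ x^5 is strictly increasing (since 5 is odd), so T(a) = T(b) forces a = b. Hence T is injective.
Since x ↦ x^5 is strictly increasing on ℝ, it is injective there, so no x ≠ 3 in the domain has T(x) = T(3). We therefore compute T⁻¹(1024) = 1024^{1/5} = 4 (indeed 4^5 = 1024).

4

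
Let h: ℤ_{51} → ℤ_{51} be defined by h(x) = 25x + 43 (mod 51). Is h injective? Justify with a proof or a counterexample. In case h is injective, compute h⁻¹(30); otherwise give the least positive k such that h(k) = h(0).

26

By definition, injectivity means: for all u, v in the domain, h(u) = h(v) implies u = v.
Suppose h(u) = h(v) in ℤ_{51}. Then 25u + 43 ≡ 25v + 43 (mod 51), therefore 25(u − v) ≡ 0 (mod 51).
Since gcd(25, 51) = 1, 25 is invertible modulo 51, thus u − v ≡ 0 (mod 51), i.e. u = v.
Hence h is injective.
We now compute 25⁻¹ mod 51 explicitly. Euclid's algorithm: 51 = 2·25 + 1; back-substituting gives 1 = 49·25 − 24·51, so 25⁻¹ ≡ 49 (mod 51).
Since h is injective, we compute h⁻¹(30): solve 25x + 43 ≡ 30 (mod 51), i.e. 25x ≡ 38 (mod 51).
Multiplying by 25⁻¹ = 49 gives x ≡ 49·38 = 1862 = 36·51 + 26 ≡ 26 (mod 51).
Check: h(26) = 25·26 + 43 = 693 = 13·51 + 30 ≡ 30 (mod 51).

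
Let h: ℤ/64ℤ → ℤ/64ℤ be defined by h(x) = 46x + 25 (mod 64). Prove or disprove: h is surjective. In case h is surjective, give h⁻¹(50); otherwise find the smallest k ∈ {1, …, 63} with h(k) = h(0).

Since gcd(46, 64) = 2, we have 46x ≡ 0 (mod 2) for all x, so h(x) ≡ 1 (mod 2).
But 0 ≢ 1 (mod 2), so 0 ∈ ℤ/64ℤ has no preimage. So h is not surjective.
Since h is not surjective, we find the least positive k with h(k) = h(0): this means 46k ≡ 0 (mod 64), i.e. 64 ∣ 46k. Since gcd(46, 64) = 2, dividing through by 2 this holds exactly when 32 ∣ 23k, and as gcd(23, 32) = 1, exactly when 32 ∣ k.
The smallest positive such k is 32.

32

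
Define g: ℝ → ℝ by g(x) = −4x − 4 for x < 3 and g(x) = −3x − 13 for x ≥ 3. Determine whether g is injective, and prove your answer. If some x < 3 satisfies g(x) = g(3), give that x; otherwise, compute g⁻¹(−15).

11/4

Both pieces are strictly decreasing (slopes −4 and −3), so each is injective on its own interval.
The left piece maps (−∞, 3) onto (−16, ∞); the right piece maps [3, ∞) onto (−∞, −22].
These images are disjoint, so no value is attained by both pieces. Hence g is injective.
Because the two images are disjoint, no x < 3 has g(x) = g(3), so we compute g⁻¹(−15): −15 lies in (−16, ∞), so solve −4x − 4 = −15: x = (−15 + 4)/(−4) = 11/4.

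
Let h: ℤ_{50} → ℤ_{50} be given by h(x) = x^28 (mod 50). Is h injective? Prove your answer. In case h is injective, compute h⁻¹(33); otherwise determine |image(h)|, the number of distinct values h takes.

12

h(1) = 1^28 = 1.
h(7): Repeated squaring mod 50: 7^1 ≡ 7, 7^2 ≡ 7² = 49, 7^4 ≡ 49² = 2401 ≡ 1, 7^8 ≡ 1² = 1, 7^16 ≡ 1² = 1. Since 28 = 16 + 8 + 4, 7^28 ≡ 1·1·1: 1·1 = 1, then 1·1 = 1. So 7^28 ≡ 1 (mod 50).
So h(1) = h(7) = 1 while 1 ≠ 7, thus h is not injective.
Since h is not injective, we determine |image(h)|. Computing x^28 mod 50 for each x (by repeated squaring, reducing mod 50 at every step), the values h(0), h(1), …, h(49) are: 0, 1, 6, 11, 36, 25, 16, 1, 16, 21, 0, 31, 46, 21, 6, 25, 46, 41, 26, 41, 0, 11, 36, 31, 26, 25, 26, 31, 36, 11, 0, 41, 26, 41, 46, 25, 6, 21, 46, 31, 0, 21, 16, 1, 16, 25, 36, 11, 6, 1.
The distinct values are {0, 1, 6, 11, 16, 21, 25, 26, 31, 36, 41, 46}; there are 12 of them.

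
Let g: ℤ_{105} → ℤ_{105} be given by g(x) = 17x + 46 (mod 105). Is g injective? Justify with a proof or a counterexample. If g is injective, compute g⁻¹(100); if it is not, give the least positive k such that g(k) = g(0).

102

Suppose g(a) = g(b) in ℤ_{105}. Then 17a + 46 ≡ 17b + 46 (mod 105), thus 17(a − b) ≡ 0 (mod 105).
Since gcd(17, 105) = 1, 17 is invertible modulo 105, so a − b ≡ 0 (mod 105), i.e. a = b.
So g is injective.
We now compute 17⁻¹ mod 105 explicitly. Euclid's algorithm: 105 = 6·17 + 3, 17 = 5·3 + 2, 3 = 1·2 + 1; back-substituting gives 1 = 68·17 − 11·105, so 17⁻¹ ≡ 68 (mod 105).
Since g is injective, we compute g⁻¹(100): solve 17x + 46 ≡ 100 (mod 105), i.e. 17x ≡ 54 (mod 105).
Multiplying by 17⁻¹ = 68 gives x ≡ 68·54 = 3672 = 34·105 + 102 ≡ 102 (mod 105).
Check: g(102) = 17·102 + 46 = 1780 = 16·105 + 100 ≡ 100 (mod 105).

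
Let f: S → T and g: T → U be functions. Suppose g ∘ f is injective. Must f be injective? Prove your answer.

Suppose f(u) = f(v). Applying g: (g ∘ f)(u) = (g ∘ f)(v). Since g ∘ f is injective, u = v. Thus f is injective.

injective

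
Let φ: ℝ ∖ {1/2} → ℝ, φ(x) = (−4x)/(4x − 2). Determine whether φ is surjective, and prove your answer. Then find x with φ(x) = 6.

If φ(x) = −1, cross-multiplying gives 4(−4x) = −4(4x − 2), which simplifies to 0 = 8 — false.  So −1 has no preimage and φ is not surjective.
Solving φ(x) = 6: cross-multiplying gives −4x = 6(4x − 2), which rearranges to −28x = −12, so x = 3/7.

3/7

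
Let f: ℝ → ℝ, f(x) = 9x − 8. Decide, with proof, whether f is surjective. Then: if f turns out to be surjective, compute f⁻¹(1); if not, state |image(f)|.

1

Recall that f is surjective if every y in the codomain equals f(x) for some x in the domain.
For any y ∈ ℝ, x = (y + 8)/9 satisfies f(x) = y.
Hence f is surjective.
Since f is surjective, we compute f⁻¹(1) = (1 + 8)/9 = 1.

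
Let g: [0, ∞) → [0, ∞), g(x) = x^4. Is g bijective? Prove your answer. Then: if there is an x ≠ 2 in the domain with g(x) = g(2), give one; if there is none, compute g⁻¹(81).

On [0, ∞), x ↦ x^4 is strictly increasing (injective) and for any y ∈ [0, ∞) the 4th root y^{1/4} lies in [0, ∞) (surjective). So g is bijective.
Since x ↦ x^4 is strictly increasing on [0, ∞), it is injective there, so no x ≠ 2 in the domain has g(x) = g(2). We therefore compute g⁻¹(81) = 81^{1/4} = 3 (indeed 3^4 = 81).

3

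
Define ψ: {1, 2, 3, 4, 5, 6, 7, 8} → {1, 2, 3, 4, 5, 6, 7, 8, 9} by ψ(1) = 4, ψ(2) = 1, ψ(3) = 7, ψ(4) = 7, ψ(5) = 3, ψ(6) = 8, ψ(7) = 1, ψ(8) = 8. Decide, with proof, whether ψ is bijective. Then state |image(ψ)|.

ψ(3) = 7 = ψ(4) with 3 ≠ 4, so ψ is not injective, hence not bijective.
The image of ψ is {1, 3, 4, 7, 8}, which has 5 elements.

5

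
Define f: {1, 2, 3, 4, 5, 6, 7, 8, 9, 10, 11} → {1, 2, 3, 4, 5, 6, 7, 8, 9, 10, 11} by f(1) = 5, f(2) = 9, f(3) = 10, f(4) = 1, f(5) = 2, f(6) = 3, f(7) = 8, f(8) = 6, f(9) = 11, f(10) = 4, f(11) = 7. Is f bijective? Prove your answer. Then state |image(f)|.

11

The values 5, 9, 10, 1, 2, 3, 8, 6, 11, 4, 7 are a permutation of {1, 2, 3, 4, 5, 6, 7, 8, 9, 10, 11}: each element appears exactly once.
So f is injective and surjective, hence bijective.
The image of f is {1, 2, 3, 4, 5, 6, 7, 8, 9, 10, 11}, which has 11 elements.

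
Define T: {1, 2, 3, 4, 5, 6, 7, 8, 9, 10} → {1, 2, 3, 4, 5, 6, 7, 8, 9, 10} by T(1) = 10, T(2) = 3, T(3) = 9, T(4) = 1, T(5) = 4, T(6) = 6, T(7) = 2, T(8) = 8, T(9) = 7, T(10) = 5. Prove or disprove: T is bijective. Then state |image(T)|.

The values 10, 3, 9, 1, 4, 6, 2, 8, 7, 5 are a permutation of {1, 2, 3, 4, 5, 6, 7, 8, 9, 10}: each element appears exactly once.
So T is injective and surjective, hence bijective.
The image of T is {1, 2, 3, 4, 5, 6, 7, 8, 9, 10}, which has 10 elements.

10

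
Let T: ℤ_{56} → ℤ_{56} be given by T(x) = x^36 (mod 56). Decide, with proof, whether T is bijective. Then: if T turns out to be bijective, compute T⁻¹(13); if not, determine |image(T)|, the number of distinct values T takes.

4

T(1) = 1^36 = 1.
T(3): Repeated squaring mod 56: 3^1 ≡ 3, 3^2 ≡ 3² = 9, 3^4 ≡ 9² = 81 ≡ 25, 3^8 ≡ 25² = 625 ≡ 9, 3^16 ≡ 9² = 81 ≡ 25, 3^32 ≡ 25² = 625 ≡ 9. Since 36 = 32 + 4, 3^36 ≡ 9·25: 9·25 = 225 ≡ 1. So 3^36 ≡ 1 (mod 56).
So T(1) = T(3) = 1 while 1 ≠ 3, thus T is not injective, hence not bijective.
Since T is not bijective, we determine |image(T)|. Computing x^36 mod 56 for each x (by repeated squaring, reducing mod 56 at every step), the values T(0), T(1), …, T(55) are: 0, 1, 8, 1, 8, 1, 8, 49, 8, 1, 8, 1, 8, 1, 0, 1, 8, 1, 8, 1, 8, 49, 8, 1, 8, 1, 8, 1, 0, 1, 8, 1, 8, 1, 8, 49, 8, 1, 8, 1, 8, 1, 0, 1, 8, 1, 8, 1, 8, 49, 8, 1, 8, 1, 8, 1.
The distinct values are {0, 1, 8, 49}; there are 4 of them.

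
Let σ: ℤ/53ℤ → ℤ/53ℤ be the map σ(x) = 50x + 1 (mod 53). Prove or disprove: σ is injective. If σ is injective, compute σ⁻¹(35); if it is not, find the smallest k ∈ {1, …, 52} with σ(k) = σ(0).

24

Recall that σ is injective if σ(s) = σ(t) implies s = t.
If σ(s) = σ(t), then 50s ≡ 50t (mod 53). Because gcd(50, 53) = 1, we may cancel 50 to get s ≡ t (mod 53).
Therefore σ is injective.
We now compute 50⁻¹ mod 53 explicitly. Euclid's algorithm: 53 = 1·50 + 3, 50 = 16·3 + 2, 3 = 1·2 + 1; back-substituting gives 1 = 35·50 − 33·53, so 50⁻¹ ≡ 35 (mod 53).
Since σ is injective, we find σ⁻¹(35): we need 50x ≡ 35 − 1 ≡ 34 (mod 53). Using 50⁻¹ = 35: x ≡ 35·34 = 1190 = 22·53 + 24, so x = 24.
Check: σ(24) = 50·24 + 1 = 1201 = 22·53 + 35 ≡ 35 (mod 53).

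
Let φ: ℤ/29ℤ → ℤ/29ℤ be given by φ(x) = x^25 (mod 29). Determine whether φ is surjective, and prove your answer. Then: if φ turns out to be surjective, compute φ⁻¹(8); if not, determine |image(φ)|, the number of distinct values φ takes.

15

Since 29 is prime, the nonzero elements of ℤ/29ℤ form a cyclic group of order 28.
As gcd(25, 28) = 1, raising to the 25th power is a bijection on this group: if u^25 ≡ v^25 then (uv^{−1})^25 = 1, and the only element of order dividing gcd(25, 28) = 1 is 1, so u = v.
With φ(0) = 0 this makes φ injective on all of ℤ/29ℤ, hence bijective (finite equal-size domain and codomain). In particular φ is surjective.
Since φ is surjective, we find the preimage of 8. The inverse of x ↦ x^25 on (ℤ/29ℤ)^× is x ↦ x^9, because 25·9 = 225 = 8·28 + 1 ≡ 1 (mod 28) and x^{28} = 1 for x ≠ 0 (Fermat). So φ⁻¹(8) = 8^9 mod 29.
Repeated squaring mod 29: 8^1 ≡ 8, 8^2 ≡ 8² = 64 ≡ 6, 8^4 ≡ 6² = 36 ≡ 7, 8^8 ≡ 7² = 49 ≡ 20. Since 9 = 8 + 1, 8^9 ≡ 20·8: 20·8 = 160 ≡ 15. So 8^9 ≡ 15 (mod 29).
Hence φ⁻¹(8) = 15.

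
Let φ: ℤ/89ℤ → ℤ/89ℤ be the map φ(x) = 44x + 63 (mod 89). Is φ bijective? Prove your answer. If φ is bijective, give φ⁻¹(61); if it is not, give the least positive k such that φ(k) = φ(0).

Recall that φ is injective when φ(u) = φ(v) forces u = v.
Suppose φ(u) = φ(v) in ℤ/89ℤ. Then 44u + 63 ≡ 44v + 63 (mod 89), thus 44(u − v) ≡ 0 (mod 89).
Since gcd(44, 89) = 1, 44 is invertible modulo 89, therefore u − v ≡ 0 (mod 89), i.e. u = v.
We now compute 44⁻¹ mod 89 explicitly. Euclid's algorithm: 89 = 2·44 + 1; back-substituting gives 1 = 87·44 − 43·89, so 44⁻¹ ≡ 87 (mod 89).
Then y ↦ 87(y − 63) is a two-sided inverse to φ, so every y ∈ ℤ/89ℤ has a preimage.
Hence φ is bijective.
Since φ is bijective, we find φ⁻¹(61): we need 44x ≡ 61 − 63 ≡ 87 (mod 89). Using 44⁻¹ = 87: x ≡ 87·87 = 7569 = 85·89 + 4, so x = 4.
Check: φ(4) = 44·4 + 63 = 239 = 2·89 + 61 ≡ 61 (mod 89).

4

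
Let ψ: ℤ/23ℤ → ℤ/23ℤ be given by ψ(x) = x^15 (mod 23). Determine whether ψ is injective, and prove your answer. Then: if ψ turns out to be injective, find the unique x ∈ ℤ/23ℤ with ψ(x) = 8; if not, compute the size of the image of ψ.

6

Since 23 is prime, the nonzero elements of ℤ/23ℤ form a cyclic group of order 22.
As gcd(15, 22) = 1, raising to the 15th power is a bijection on this group: if a^15 ≡ b^15 then (ab^{−1})^15 = 1, and the only element of order dividing gcd(15, 22) = 1 is 1, so a = b.
With ψ(0) = 0 this makes ψ injective on all of ℤ/23ℤ, hence bijective (finite equal-size domain and codomain). In particular ψ is injective.
Since ψ is injective, we find the preimage of 8. The inverse of x ↦ x^15 on (ℤ/23ℤ)^× is x ↦ x^3, because 15·3 = 45 = 2·22 + 1 ≡ 1 (mod 22) and x^{22} = 1 for x ≠ 0 (Fermat). So ψ⁻¹(8) = 8^3 mod 23.
Repeated squaring mod 23: 8^1 ≡ 8, 8^2 ≡ 8² = 64 ≡ 18. Since 3 = 2 + 1, 8^3 ≡ 18·8: 18·8 = 144 ≡ 6. So 8^3 ≡ 6 (mod 23).
Hence ψ⁻¹(8) = 6.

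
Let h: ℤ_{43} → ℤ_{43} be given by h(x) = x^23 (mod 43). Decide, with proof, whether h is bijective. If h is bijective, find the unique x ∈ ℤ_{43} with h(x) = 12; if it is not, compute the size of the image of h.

Since 43 is prime, the nonzero elements of ℤ_{43} form a cyclic group of order 42.
As gcd(23, 42) = 1, raising to the 23rd power is a bijection on this group: if a^23 ≡ b^23 then (ab^{−1})^23 = 1, and the only element of order dividing gcd(23, 42) = 1 is 1, so a = b.
With h(0) = 0 this makes h injective on all of ℤ_{43}, hence bijective (finite equal-size domain and codomain). In particular h is bijective.
Since h is bijective, we find the preimage of 12. The inverse of x ↦ x^23 on (ℤ_{43})^× is x ↦ x^11, because 23·11 = 253 = 6·42 + 1 ≡ 1 (mod 42) and x^{42} = 1 for x ≠ 0 (Fermat). So h⁻¹(12) = 12^11 mod 43.
Repeated squaring mod 43: 12^1 ≡ 12, 12^2 ≡ 12² = 144 ≡ 15, 12^4 ≡ 15² = 225 ≡ 10, 12^8 ≡ 10² = 100 ≡ 14. Since 11 = 8 + 2 + 1, 12^11 ≡ 14·15·12: 14·15 = 210 ≡ 38, then 38·12 = 456 ≡ 26. So 12^11 ≡ 26 (mod 43).
Hence h⁻¹(12) = 26.

26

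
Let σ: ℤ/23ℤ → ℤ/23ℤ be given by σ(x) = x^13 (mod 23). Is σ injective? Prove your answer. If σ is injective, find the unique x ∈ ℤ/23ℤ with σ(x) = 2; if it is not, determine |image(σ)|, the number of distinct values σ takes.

Since 23 is prime, the nonzero elements of ℤ/23ℤ form a cyclic group of order 22.
As gcd(13, 22) = 1, raising to the 13th power is a bijection on this group: if a^13 ≡ b^13 then (ab^{−1})^13 = 1, and the only element of order dividing gcd(13, 22) = 1 is 1, so a = b.
With σ(0) = 0 this makes σ injective on all of ℤ/23ℤ, hence bijective (finite equal-size domain and codomain). In particular σ is injective.
Since σ is injective, we find the preimage of 2. The inverse of x ↦ x^13 on (ℤ/23ℤ)^× is x ↦ x^17, because 13·17 = 221 = 10·22 + 1 ≡ 1 (mod 22) and x^{22} = 1 for x ≠ 0 (Fermat). So σ⁻¹(2) = 2^17 mod 23.
Repeated squaring mod 23: 2^1 ≡ 2, 2^2 ≡ 2² = 4, 2^4 ≡ 4² = 16, 2^8 ≡ 16² = 256 ≡ 3, 2^16 ≡ 3² = 9. Since 17 = 16 + 1, 2^17 ≡ 9·2: 9·2 = 18. So 2^17 ≡ 18 (mod 23).
Hence σ⁻¹(2) = 18.

18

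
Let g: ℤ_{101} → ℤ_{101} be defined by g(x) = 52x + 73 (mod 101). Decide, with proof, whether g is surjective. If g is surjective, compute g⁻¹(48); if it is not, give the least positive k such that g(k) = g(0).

17

Since gcd(52, 101) = 1, 52 is invertible modulo 101. Euclid's algorithm: 101 = 1·52 + 49, 52 = 1·49 + 3, 49 = 16·3 + 1; back-substituting gives 1 = 68·52 − 35·101, so 52⁻¹ ≡ 68 (mod 101).
For any y ∈ ℤ_{101}, x = 68(y − 73) mod 101 satisfies g(x) = 52·68(y − 73) + 73 ≡ y (since 52·68 ≡ 1 mod 101). So every y has a preimage.
Hence g is surjective.
Since g is surjective, we compute g⁻¹(48): solve 52x + 73 ≡ 48 (mod 101), i.e. 52x ≡ 76 (mod 101).
Multiplying by 52⁻¹ = 68 gives x ≡ 68·76 = 5168 = 51·101 + 17 ≡ 17 (mod 101).
Check: g(17) = 52·17 + 73 = 957 = 9·101 + 48 ≡ 48 (mod 101).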